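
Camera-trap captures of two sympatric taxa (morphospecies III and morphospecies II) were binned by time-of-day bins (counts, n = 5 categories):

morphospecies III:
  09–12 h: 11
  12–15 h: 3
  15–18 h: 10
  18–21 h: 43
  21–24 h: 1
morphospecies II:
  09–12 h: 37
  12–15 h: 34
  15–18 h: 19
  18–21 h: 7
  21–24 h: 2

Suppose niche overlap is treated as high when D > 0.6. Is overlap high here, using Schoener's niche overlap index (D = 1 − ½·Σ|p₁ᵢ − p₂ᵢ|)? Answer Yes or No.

Proportions for morphospecies III (n=68): 11/68=0.1618, 3/68=0.0441, 10/68=0.1471, 43/68=0.6324, 1/68=0.0147
Proportions for morphospecies II (n=99): 37/99=0.3737, 34/99=0.3434, 19/99=0.1919, 7/99=0.0707, 2/99=0.0202
Σ|p₁ᵢ − p₂ᵢ| = 0.2119 + 0.2993 + 0.0448 + 0.5617 + 0.0055 = 1.1232
D = 1 − ½ × 1.1232 = 1 − 0.56160 = 0.43840
D = 0.43840 < 0.6 → No.

No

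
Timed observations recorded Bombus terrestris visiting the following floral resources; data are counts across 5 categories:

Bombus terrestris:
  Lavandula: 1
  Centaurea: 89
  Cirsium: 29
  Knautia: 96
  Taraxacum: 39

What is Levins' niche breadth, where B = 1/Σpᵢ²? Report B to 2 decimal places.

Proportions for Bombus terrestris (n=254): 1/254=0.0039, 89/254=0.3504, 29/254=0.1142, 96/254=0.3780, 39/254=0.1535
Σpᵢ² = 0.0039² + 0.3504² + 0.1142² + 0.3780² + 0.1535² = 0.000015 + 0.122780 + 0.013042 + 0.142884 + 0.023562 = 0.302283
B = 1 / 0.302283 = 3.3082

3.31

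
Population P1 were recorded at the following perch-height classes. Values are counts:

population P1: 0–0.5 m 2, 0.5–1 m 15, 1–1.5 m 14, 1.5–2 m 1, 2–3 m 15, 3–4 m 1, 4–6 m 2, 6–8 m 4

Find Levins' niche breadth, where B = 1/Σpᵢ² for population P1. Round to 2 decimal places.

4.34

Proportions for population P1 (n=54): 2/54=0.0370, 15/54=0.2778, 14/54=0.2593, 1/54=0.0185, 15/54=0.2778, 1/54=0.0185, 2/54=0.0370, 4/54=0.0741
Σpᵢ² = 0.0370² + 0.2778² + 0.2593² + 0.0185² + 0.2778² + 0.0185² + 0.0370² + 0.0741² = 0.001369 + 0.077173 + 0.067236 + 0.000342 + 0.077173 + 0.000342 + 0.001369 + 0.005491 = 0.230495
B = 1 / 0.230495 = 4.3385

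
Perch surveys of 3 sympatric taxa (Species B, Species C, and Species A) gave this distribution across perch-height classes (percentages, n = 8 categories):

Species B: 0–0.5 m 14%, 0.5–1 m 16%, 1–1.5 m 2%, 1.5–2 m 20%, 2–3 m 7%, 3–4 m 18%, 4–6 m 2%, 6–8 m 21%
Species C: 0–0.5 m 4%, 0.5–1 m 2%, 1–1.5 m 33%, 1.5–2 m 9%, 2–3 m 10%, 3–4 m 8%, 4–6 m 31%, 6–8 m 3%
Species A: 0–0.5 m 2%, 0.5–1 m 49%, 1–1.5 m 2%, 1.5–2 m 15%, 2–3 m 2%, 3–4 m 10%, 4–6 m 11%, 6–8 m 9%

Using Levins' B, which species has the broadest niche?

Convert percentages to proportions (divide by 100).
Σp_Bᵢ² = 0.14² + 0.16² + 0.02² + 0.20² + 0.07² + 0.18² + 0.02² + 0.21² = 0.0196 + 0.0256 + 0.0004 + 0.0400 + 0.0049 + 0.0324 + 0.0004 + 0.0441 = 0.1674
B_B = 1 / 0.1674 = 5.9737
Σp_Cᵢ² = 0.04² + 0.02² + 0.33² + 0.09² + 0.10² + 0.08² + 0.31² + 0.03² = 0.0016 + 0.0004 + 0.1089 + 0.0081 + 0.0100 + 0.0064 + 0.0961 + 0.0009 = 0.2324
B_C = 1 / 0.2324 = 4.3029
Σp_Aᵢ² = 0.02² + 0.49² + 0.02² + 0.15² + 0.02² + 0.10² + 0.11² + 0.09² = 0.0004 + 0.2401 + 0.0004 + 0.0225 + 0.0004 + 0.0100 + 0.0121 + 0.0081 = 0.2940
B_A = 1 / 0.2940 = 3.4014
Highest B → broadest niche (most generalist): Species B (B = 5.97).

Species B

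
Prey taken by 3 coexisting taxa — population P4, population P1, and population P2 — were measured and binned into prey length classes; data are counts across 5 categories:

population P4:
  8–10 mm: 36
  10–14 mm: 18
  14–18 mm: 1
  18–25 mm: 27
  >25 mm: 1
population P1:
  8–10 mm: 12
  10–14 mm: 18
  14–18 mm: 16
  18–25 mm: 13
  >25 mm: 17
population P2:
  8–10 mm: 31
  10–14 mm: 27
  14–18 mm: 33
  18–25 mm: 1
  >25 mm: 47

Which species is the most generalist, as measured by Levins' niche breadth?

Proportions for population P4 (n=83): 36/83=0.4337, 18/83=0.2169, 1/83=0.0120, 27/83=0.3253, 1/83=0.0120
Proportions for population P1 (n=76): 12/76=0.1579, 18/76=0.2368, 16/76=0.2105, 13/76=0.1711, 17/76=0.2237
Proportions for population P2 (n=139): 31/139=0.2230, 27/139=0.1942, 33/139=0.2374, 1/139=0.0072, 47/139=0.3381
Σp_P4ᵢ² = 0.4337² + 0.2169² + 0.0120² + 0.3253² + 0.0120² = 0.188096 + 0.047046 + 0.000144 + 0.105820 + 0.000144 = 0.341250
B_P4 = 1 / 0.341250 = 2.9304
Σp_P1ᵢ² = 0.1579² + 0.2368² + 0.2105² + 0.1711² + 0.2237² = 0.024932 + 0.056074 + 0.044310 + 0.029275 + 0.050042 = 0.204633
B_P1 = 1 / 0.204633 = 4.8868
Σp_P2ᵢ² = 0.2230² + 0.1942² + 0.2374² + 0.0072² + 0.3381² = 0.049729 + 0.037714 + 0.056359 + 0.000052 + 0.114312 = 0.258166
B_P2 = 1 / 0.258166 = 3.8735
Highest B → broadest niche (most generalist): population P1 (B = 4.89).

population P1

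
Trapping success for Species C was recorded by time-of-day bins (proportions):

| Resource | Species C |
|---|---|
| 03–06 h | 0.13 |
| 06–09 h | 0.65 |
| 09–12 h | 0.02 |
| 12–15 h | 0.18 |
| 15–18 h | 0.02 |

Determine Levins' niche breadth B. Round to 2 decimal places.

Σpᵢ² = 0.13² + 0.65² + 0.02² + 0.18² + 0.02² = 0.0169 + 0.4225 + 0.0004 + 0.0324 + 0.0004 = 0.4726
B = 1 / 0.4726 = 2.1160

2.12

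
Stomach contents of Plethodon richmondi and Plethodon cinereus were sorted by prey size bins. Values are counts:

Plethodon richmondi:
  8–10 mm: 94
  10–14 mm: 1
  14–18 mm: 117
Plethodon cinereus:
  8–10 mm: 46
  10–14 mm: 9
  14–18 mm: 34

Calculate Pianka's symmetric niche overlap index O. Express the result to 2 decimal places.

0.96

Proportions for Plethodon richmondi (n=212): 94/212=0.4434, 1/212=0.0047, 117/212=0.5519
Proportions for Plethodon cinereus (n=89): 46/89=0.5169, 9/89=0.1011, 34/89=0.3820
Σ p₁ᵢp₂ᵢ = 0.229193 + 0.000475 + 0.210826 = 0.440494
Σp_1ᵢ² = 0.4434² + 0.0047² + 0.5519² = 0.196604 + 0.000022 + 0.304594 = 0.501220
Σp_2ᵢ² = 0.5169² + 0.1011² + 0.3820² = 0.267186 + 0.010221 + 0.145924 = 0.423331
O = 0.440494 / √(0.501220 × 0.423331) = 0.440494 / 0.4606321 = 0.9563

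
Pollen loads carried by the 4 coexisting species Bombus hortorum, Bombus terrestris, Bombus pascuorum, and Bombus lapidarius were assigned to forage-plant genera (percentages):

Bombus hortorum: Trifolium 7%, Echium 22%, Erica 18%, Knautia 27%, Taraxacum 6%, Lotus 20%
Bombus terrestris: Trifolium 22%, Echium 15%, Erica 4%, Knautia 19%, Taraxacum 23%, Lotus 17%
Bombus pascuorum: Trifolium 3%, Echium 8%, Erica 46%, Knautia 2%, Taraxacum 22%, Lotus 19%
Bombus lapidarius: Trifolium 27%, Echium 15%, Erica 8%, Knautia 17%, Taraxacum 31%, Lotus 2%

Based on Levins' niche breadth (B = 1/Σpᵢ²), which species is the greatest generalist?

Bombus terrestris

Convert percentages to proportions (divide by 100).
Σp_hortᵢ² = 0.07² + 0.22² + 0.18² + 0.27² + 0.06² + 0.20² = 0.0049 + 0.0484 + 0.0324 + 0.0729 + 0.0036 + 0.0400 = 0.2022
B_hort = 1 / 0.2022 = 4.9456
Σp_terrᵢ² = 0.22² + 0.15² + 0.04² + 0.19² + 0.23² + 0.17² = 0.0484 + 0.0225 + 0.0016 + 0.0361 + 0.0529 + 0.0289 = 0.1904
B_terr = 1 / 0.1904 = 5.2521
Σp_pascᵢ² = 0.03² + 0.08² + 0.46² + 0.02² + 0.22² + 0.19² = 0.0009 + 0.0064 + 0.2116 + 0.0004 + 0.0484 + 0.0361 = 0.3038
B_pasc = 1 / 0.3038 = 3.2916
Σp_lapiᵢ² = 0.27² + 0.15² + 0.08² + 0.17² + 0.31² + 0.02² = 0.0729 + 0.0225 + 0.0064 + 0.0289 + 0.0961 + 0.0004 = 0.2272
B_lapi = 1 / 0.2272 = 4.4014
Highest B → broadest niche (most generalist): Bombus terrestris (B = 5.25).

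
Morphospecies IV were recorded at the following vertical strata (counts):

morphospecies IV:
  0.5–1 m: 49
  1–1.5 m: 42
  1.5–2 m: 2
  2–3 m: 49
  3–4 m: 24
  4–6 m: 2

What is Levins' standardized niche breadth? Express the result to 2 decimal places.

0.59

Proportions for morphospecies IV (n=168): 49/168=0.2917, 42/168=0.2500, 2/168=0.0119, 49/168=0.2917, 24/168=0.1429, 2/168=0.0119
Σpᵢ² = 0.2917² + 0.2500² + 0.0119² + 0.2917² + 0.1429² + 0.0119² = 0.085089 + 0.062500 + 0.000142 + 0.085089 + 0.020420 + 0.000142 = 0.253382
B = 1 / 0.253382 = 3.9466
Bₛ = (B − 1)/(n − 1) = (3.9466 − 1)/(6 − 1) = 2.9466/5 = 0.5893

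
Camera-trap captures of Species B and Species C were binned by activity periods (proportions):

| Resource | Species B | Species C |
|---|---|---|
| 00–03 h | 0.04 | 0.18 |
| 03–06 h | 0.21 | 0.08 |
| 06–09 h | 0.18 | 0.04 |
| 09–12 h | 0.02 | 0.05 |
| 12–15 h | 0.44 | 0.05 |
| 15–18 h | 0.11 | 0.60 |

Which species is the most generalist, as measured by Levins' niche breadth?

Species B

Σp_Bᵢ² = 0.04² + 0.21² + 0.18² + 0.02² + 0.44² + 0.11² = 0.0016 + 0.0441 + 0.0324 + 0.0004 + 0.1936 + 0.0121 = 0.2842
B_B = 1 / 0.2842 = 3.5186
Σp_Cᵢ² = 0.18² + 0.08² + 0.04² + 0.05² + 0.05² + 0.60² = 0.0324 + 0.0064 + 0.0016 + 0.0025 + 0.0025 + 0.3600 = 0.4054
B_C = 1 / 0.4054 = 2.4667
Highest B → broadest niche (most generalist): Species B (B = 3.52).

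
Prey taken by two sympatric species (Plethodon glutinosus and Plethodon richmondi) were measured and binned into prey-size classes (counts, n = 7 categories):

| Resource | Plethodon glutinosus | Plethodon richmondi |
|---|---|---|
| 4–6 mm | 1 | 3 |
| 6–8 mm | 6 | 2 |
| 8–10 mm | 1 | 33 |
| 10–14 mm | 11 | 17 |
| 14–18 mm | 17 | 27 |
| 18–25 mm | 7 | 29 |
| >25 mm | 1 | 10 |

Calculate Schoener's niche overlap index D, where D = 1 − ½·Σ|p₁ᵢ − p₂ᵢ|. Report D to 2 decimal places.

0.61

Proportions for Plethodon glutinosus (n=44): 1/44=0.0227, 6/44=0.1364, 1/44=0.0227, 11/44=0.2500, 17/44=0.3864, 7/44=0.1591, 1/44=0.0227
Proportions for Plethodon richmondi (n=121): 3/121=0.0248, 2/121=0.0165, 33/121=0.2727, 17/121=0.1405, 27/121=0.2231, 29/121=0.2397, 10/121=0.0826
Σ|p₁ᵢ − p₂ᵢ| = 0.0021 + 0.1199 + 0.2500 + 0.1095 + 0.1633 + 0.0806 + 0.0599 = 0.7853
D = 1 − ½ × 0.7853 = 1 − 0.39265 = 0.60735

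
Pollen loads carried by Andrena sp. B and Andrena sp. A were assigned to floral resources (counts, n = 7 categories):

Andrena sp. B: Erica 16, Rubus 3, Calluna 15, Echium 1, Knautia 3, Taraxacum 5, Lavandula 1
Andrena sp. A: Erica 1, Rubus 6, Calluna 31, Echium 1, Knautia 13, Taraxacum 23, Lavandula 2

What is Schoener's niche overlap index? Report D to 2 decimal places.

Proportions for Andrena sp. B (n=44): 16/44=0.3636, 3/44=0.0682, 15/44=0.3409, 1/44=0.0227, 3/44=0.0682, 5/44=0.1136, 1/44=0.0227
Proportions for Andrena sp. A (n=77): 1/77=0.0130, 6/77=0.0779, 31/77=0.4026, 1/77=0.0130, 13/77=0.1688, 23/77=0.2987, 2/77=0.0260
Σ|p₁ᵢ − p₂ᵢ| = 0.3506 + 0.0097 + 0.0617 + 0.0097 + 0.1006 + 0.1851 + 0.0033 = 0.7207
D = 1 − ½ × 0.7207 = 1 − 0.36035 = 0.63965

0.64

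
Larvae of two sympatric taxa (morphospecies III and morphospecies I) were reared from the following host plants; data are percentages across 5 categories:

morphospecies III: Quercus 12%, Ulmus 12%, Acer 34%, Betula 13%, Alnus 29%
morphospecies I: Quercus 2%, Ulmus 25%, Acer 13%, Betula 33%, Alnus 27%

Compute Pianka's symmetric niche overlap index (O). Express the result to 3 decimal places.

Convert percentages to proportions (divide by 100).
Σ p₁ᵢp₂ᵢ = 0.0024 + 0.0300 + 0.0442 + 0.0429 + 0.0783 = 0.1978
Σp_1ᵢ² = 0.12² + 0.12² + 0.34² + 0.13² + 0.29² = 0.0144 + 0.0144 + 0.1156 + 0.0169 + 0.0841 = 0.2454
Σp_2ᵢ² = 0.02² + 0.25² + 0.13² + 0.33² + 0.27² = 0.0004 + 0.0625 + 0.0169 + 0.1089 + 0.0729 = 0.2616
O = 0.1978 / √(0.2454 × 0.2616) = 0.1978 / 0.253371 = 0.78067

0.781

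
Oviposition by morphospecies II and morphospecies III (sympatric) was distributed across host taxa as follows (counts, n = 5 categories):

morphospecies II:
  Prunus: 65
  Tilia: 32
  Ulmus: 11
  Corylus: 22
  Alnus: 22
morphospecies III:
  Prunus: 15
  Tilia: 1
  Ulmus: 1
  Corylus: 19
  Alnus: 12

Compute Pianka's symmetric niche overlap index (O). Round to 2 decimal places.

0.79

Proportions for morphospecies II (n=152): 65/152=0.4276, 32/152=0.2105, 11/152=0.0724, 22/152=0.1447, 22/152=0.1447
Proportions for morphospecies III (n=48): 15/48=0.3125, 1/48=0.0208, 1/48=0.0208, 19/48=0.3958, 12/48=0.2500
Σ p₁ᵢp₂ᵢ = 0.133625 + 0.004378 + 0.001506 + 0.057272 + 0.036175 = 0.232956
Σp_1ᵢ² = 0.4276² + 0.2105² + 0.0724² + 0.1447² + 0.1447² = 0.182842 + 0.044310 + 0.005242 + 0.020938 + 0.020938 = 0.274270
Σp_2ᵢ² = 0.3125² + 0.0208² + 0.0208² + 0.3958² + 0.2500² = 0.097656 + 0.000433 + 0.000433 + 0.156658 + 0.062500 = 0.317680
O = 0.232956 / √(0.274270 × 0.317680) = 0.232956 / 0.2951781 = 0.7892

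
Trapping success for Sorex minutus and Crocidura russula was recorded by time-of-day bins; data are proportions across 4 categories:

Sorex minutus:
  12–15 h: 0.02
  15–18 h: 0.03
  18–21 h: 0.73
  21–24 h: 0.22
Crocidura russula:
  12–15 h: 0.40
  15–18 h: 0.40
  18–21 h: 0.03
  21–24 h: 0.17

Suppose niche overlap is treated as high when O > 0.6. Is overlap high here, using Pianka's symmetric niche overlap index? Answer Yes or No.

Σ p₁ᵢp₂ᵢ = 0.0080 + 0.0120 + 0.0219 + 0.0374 = 0.0793
Σp_1ᵢ² = 0.02² + 0.03² + 0.73² + 0.22² = 0.0004 + 0.0009 + 0.5329 + 0.0484 = 0.5826
Σp_2ᵢ² = 0.40² + 0.40² + 0.03² + 0.17² = 0.1600 + 0.1600 + 0.0009 + 0.0289 = 0.3498
O = 0.0793 / √(0.5826 × 0.3498) = 0.0793 / 0.45143 = 0.1757
O = 0.1757 < 0.6 → No.

No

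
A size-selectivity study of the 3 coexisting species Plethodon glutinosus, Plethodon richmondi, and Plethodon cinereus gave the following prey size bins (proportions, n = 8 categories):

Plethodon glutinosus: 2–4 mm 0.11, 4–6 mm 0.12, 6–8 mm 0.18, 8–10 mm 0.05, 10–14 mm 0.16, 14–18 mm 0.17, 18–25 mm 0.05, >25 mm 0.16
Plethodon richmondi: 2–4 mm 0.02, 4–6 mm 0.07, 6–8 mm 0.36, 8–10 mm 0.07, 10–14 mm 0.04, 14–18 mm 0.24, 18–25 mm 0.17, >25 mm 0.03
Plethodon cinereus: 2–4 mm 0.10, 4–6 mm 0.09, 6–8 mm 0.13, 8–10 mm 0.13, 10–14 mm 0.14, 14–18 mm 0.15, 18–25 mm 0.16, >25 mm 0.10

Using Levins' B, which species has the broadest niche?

Σp_glutᵢ² = 0.11² + 0.12² + 0.18² + 0.05² + 0.16² + 0.17² + 0.05² + 0.16² = 0.0121 + 0.0144 + 0.0324 + 0.0025 + 0.0256 + 0.0289 + 0.0025 + 0.0256 = 0.1440
B_glut = 1 / 0.1440 = 6.9444
Σp_richᵢ² = 0.02² + 0.07² + 0.36² + 0.07² + 0.04² + 0.24² + 0.17² + 0.03² = 0.0004 + 0.0049 + 0.1296 + 0.0049 + 0.0016 + 0.0576 + 0.0289 + 0.0009 = 0.2288
B_rich = 1 / 0.2288 = 4.3706
Σp_cineᵢ² = 0.10² + 0.09² + 0.13² + 0.13² + 0.14² + 0.15² + 0.16² + 0.10² = 0.0100 + 0.0081 + 0.0169 + 0.0169 + 0.0196 + 0.0225 + 0.0256 + 0.0100 = 0.1296
B_cine = 1 / 0.1296 = 7.7160
Highest B → broadest niche (most generalist): Plethodon cinereus (B = 7.72).

Plethodon cinereus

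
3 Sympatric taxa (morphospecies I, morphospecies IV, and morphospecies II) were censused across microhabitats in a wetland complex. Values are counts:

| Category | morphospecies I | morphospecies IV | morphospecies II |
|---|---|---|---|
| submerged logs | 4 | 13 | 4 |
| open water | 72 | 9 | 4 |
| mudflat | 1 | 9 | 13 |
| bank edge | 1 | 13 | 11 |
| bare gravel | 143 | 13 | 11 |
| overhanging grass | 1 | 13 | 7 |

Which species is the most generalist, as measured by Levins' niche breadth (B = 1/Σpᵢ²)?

Proportions for morphospecies I (n=222): 4/222=0.0180, 72/222=0.3243, 1/222=0.0045, 1/222=0.0045, 143/222=0.6441, 1/222=0.0045
Proportions for morphospecies IV (n=70): 13/70=0.1857, 9/70=0.1286, 9/70=0.1286, 13/70=0.1857, 13/70=0.1857, 13/70=0.1857
Proportions for morphospecies II (n=50): 4/50=0.0800, 4/50=0.0800, 13/50=0.2600, 11/50=0.2200, 11/50=0.2200, 7/50=0.1400
Σp_Iᵢ² = 0.0180² + 0.3243² + 0.0045² + 0.0045² + 0.6441² + 0.0045² = 0.000324 + 0.105170 + 0.000020 + 0.000020 + 0.414865 + 0.000020 = 0.520419
B_I = 1 / 0.520419 = 1.9215
Σp_IVᵢ² = 0.1857² + 0.1286² + 0.1286² + 0.1857² + 0.1857² + 0.1857² = 0.034484 + 0.016538 + 0.016538 + 0.034484 + 0.034484 + 0.034484 = 0.171012
B_IV = 1 / 0.171012 = 5.8475
Σp_IIᵢ² = 0.0800² + 0.0800² + 0.2600² + 0.2200² + 0.2200² + 0.1400² = 0.006400 + 0.006400 + 0.067600 + 0.048400 + 0.048400 + 0.019600 = 0.196800
B_II = 1 / 0.196800 = 5.0813
Highest B → broadest niche (most generalist): morphospecies IV (B = 5.85).

morphospecies IV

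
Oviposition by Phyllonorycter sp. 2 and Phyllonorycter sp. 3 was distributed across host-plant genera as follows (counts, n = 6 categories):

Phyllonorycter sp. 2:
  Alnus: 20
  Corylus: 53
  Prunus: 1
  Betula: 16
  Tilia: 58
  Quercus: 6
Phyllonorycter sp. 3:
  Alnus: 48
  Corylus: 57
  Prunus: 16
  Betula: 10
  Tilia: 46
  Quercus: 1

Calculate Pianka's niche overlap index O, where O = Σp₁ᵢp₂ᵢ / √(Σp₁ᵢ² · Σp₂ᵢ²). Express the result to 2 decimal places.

0.92

Proportions for Phyllonorycter sp. 2 (n=154): 20/154=0.1299, 53/154=0.3442, 1/154=0.0065, 16/154=0.1039, 58/154=0.3766, 6/154=0.0390
Proportions for Phyllonorycter sp. 3 (n=178): 48/178=0.2697, 57/178=0.3202, 16/178=0.0899, 10/178=0.0562, 46/178=0.2584, 1/178=0.0056
Σ p₁ᵢp₂ᵢ = 0.035034 + 0.110213 + 0.000584 + 0.005839 + 0.097313 + 0.000218 = 0.249201
Σp_1ᵢ² = 0.1299² + 0.3442² + 0.0065² + 0.1039² + 0.3766² + 0.0390² = 0.016874 + 0.118474 + 0.000042 + 0.010795 + 0.141828 + 0.001521 = 0.289534
Σp_2ᵢ² = 0.2697² + 0.3202² + 0.0899² + 0.0562² + 0.2584² + 0.0056² = 0.072738 + 0.102528 + 0.008082 + 0.003158 + 0.066771 + 0.000031 = 0.253308
O = 0.249201 / √(0.289534 × 0.253308) = 0.249201 / 0.2708159 = 0.9202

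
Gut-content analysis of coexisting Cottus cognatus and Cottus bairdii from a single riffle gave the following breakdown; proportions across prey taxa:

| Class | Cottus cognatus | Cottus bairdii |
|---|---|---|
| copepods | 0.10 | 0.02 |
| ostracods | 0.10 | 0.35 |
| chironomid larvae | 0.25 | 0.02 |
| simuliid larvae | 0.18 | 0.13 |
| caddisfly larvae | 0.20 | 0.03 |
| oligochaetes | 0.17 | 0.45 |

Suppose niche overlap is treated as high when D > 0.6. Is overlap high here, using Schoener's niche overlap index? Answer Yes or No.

Σ|p₁ᵢ − p₂ᵢ| = 0.08 + 0.25 + 0.23 + 0.05 + 0.17 + 0.28 = 1.06
D = 1 − ½ × 1.06 = 1 − 0.530 = 0.4700
D = 0.4700 < 0.6 → No.

No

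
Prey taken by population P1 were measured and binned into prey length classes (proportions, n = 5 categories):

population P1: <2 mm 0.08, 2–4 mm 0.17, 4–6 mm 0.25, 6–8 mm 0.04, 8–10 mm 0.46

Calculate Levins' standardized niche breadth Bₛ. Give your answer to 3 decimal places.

0.554

Σpᵢ² = 0.08² + 0.17² + 0.25² + 0.04² + 0.46² = 0.0064 + 0.0289 + 0.0625 + 0.0016 + 0.2116 = 0.3110
B = 1 / 0.3110 = 3.21543
Bₛ = (B − 1)/(n − 1) = (3.21543 − 1)/(5 − 1) = 2.21543/4 = 0.55386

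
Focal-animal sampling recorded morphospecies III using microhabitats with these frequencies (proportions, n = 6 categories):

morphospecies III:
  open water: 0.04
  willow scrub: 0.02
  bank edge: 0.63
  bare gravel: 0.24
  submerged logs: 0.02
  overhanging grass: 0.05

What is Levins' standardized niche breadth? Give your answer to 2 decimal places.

0.24

Σpᵢ² = 0.04² + 0.02² + 0.63² + 0.24² + 0.02² + 0.05² = 0.0016 + 0.0004 + 0.3969 + 0.0576 + 0.0004 + 0.0025 = 0.4594
B = 1 / 0.4594 = 2.1768
Bₛ = (B − 1)/(n − 1) = (2.1768 − 1)/(6 − 1) = 1.1768/5 = 0.2354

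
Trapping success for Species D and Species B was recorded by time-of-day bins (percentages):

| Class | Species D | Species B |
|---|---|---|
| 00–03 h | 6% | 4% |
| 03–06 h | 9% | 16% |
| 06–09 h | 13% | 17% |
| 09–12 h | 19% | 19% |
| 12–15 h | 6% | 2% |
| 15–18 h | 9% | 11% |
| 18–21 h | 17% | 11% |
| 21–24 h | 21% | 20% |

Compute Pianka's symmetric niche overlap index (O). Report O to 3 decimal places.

0.959

Convert percentages to proportions (divide by 100).
Σ p₁ᵢp₂ᵢ = 0.0024 + 0.0144 + 0.0221 + 0.0361 + 0.0012 + 0.0099 + 0.0187 + 0.0420 = 0.1468
Σp_1ᵢ² = 0.06² + 0.09² + 0.13² + 0.19² + 0.06² + 0.09² + 0.17² + 0.21² = 0.0036 + 0.0081 + 0.0169 + 0.0361 + 0.0036 + 0.0081 + 0.0289 + 0.0441 = 0.1494
Σp_2ᵢ² = 0.04² + 0.16² + 0.17² + 0.19² + 0.02² + 0.11² + 0.11² + 0.20² = 0.0016 + 0.0256 + 0.0289 + 0.0361 + 0.0004 + 0.0121 + 0.0121 + 0.0400 = 0.1568
O = 0.1468 / √(0.1494 × 0.1568) = 0.1468 / 0.153055 = 0.95913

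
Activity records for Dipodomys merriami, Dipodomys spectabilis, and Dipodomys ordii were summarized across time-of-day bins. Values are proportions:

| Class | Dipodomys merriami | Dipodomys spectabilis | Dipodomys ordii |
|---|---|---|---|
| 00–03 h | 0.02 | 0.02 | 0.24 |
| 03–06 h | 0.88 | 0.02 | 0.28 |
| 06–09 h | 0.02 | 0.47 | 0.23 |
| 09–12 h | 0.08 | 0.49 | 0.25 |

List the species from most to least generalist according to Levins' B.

Σp_merrᵢ² = 0.02² + 0.88² + 0.02² + 0.08² = 0.0004 + 0.7744 + 0.0004 + 0.0064 = 0.7816
B_merr = 1 / 0.7816 = 1.2794
Σp_specᵢ² = 0.02² + 0.02² + 0.47² + 0.49² = 0.0004 + 0.0004 + 0.2209 + 0.2401 = 0.4618
B_spec = 1 / 0.4618 = 2.1654
Σp_ordiᵢ² = 0.24² + 0.28² + 0.23² + 0.25² = 0.0576 + 0.0784 + 0.0529 + 0.0625 = 0.2514
B_ordi = 1 / 0.2514 = 3.9777
Ranking by B (broadest → narrowest): Dipodomys ordii (3.98) > Dipodomys spectabilis (2.17) > Dipodomys merriami (1.28)

Dipodomys ordii > Dipodomys spectabilis > Dipodomys merriami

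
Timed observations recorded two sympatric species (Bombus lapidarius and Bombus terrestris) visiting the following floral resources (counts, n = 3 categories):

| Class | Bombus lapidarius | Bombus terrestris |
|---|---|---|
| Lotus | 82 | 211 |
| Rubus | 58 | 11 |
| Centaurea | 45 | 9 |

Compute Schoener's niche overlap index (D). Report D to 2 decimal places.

Proportions for Bombus lapidarius (n=185): 82/185=0.4432, 58/185=0.3135, 45/185=0.2432
Proportions for Bombus terrestris (n=231): 211/231=0.9134, 11/231=0.0476, 9/231=0.0390
Σ|p₁ᵢ − p₂ᵢ| = 0.4702 + 0.2659 + 0.2042 = 0.9403
D = 1 − ½ × 0.9403 = 1 − 0.47015 = 0.52985

0.53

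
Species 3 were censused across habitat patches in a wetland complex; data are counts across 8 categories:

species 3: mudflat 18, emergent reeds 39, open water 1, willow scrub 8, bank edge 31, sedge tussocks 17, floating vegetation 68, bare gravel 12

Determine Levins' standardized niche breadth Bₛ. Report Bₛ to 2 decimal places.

0.54

Proportions for species 3 (n=194): 18/194=0.0928, 39/194=0.2010, 1/194=0.0052, 8/194=0.0412, 31/194=0.1598, 17/194=0.0876, 68/194=0.3505, 12/194=0.0619
Σpᵢ² = 0.0928² + 0.2010² + 0.0052² + 0.0412² + 0.1598² + 0.0876² + 0.3505² + 0.0619² = 0.008612 + 0.040401 + 0.000027 + 0.001697 + 0.025536 + 0.007674 + 0.122850 + 0.003832 = 0.210629
B = 1 / 0.210629 = 4.7477
Bₛ = (B − 1)/(n − 1) = (4.7477 − 1)/(8 − 1) = 3.7477/7 = 0.5354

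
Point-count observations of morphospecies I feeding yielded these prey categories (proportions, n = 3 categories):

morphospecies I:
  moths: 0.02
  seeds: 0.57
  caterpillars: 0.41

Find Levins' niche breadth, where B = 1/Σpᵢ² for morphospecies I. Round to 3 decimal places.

2.027

Σpᵢ² = 0.02² + 0.57² + 0.41² = 0.0004 + 0.3249 + 0.1681 = 0.4934
B = 1 / 0.4934 = 2.02675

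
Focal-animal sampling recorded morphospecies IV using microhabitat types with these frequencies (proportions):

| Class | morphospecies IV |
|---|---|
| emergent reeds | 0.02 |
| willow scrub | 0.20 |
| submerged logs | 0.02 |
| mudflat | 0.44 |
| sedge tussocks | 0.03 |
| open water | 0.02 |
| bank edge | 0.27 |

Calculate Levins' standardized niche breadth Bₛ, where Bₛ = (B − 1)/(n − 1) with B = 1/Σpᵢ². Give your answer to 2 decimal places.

0.37

Σpᵢ² = 0.02² + 0.20² + 0.02² + 0.44² + 0.03² + 0.02² + 0.27² = 0.0004 + 0.0400 + 0.0004 + 0.1936 + 0.0009 + 0.0004 + 0.0729 = 0.3086
B = 1 / 0.3086 = 3.2404
Bₛ = (B − 1)/(n − 1) = (3.2404 − 1)/(7 − 1) = 2.2404/6 = 0.3734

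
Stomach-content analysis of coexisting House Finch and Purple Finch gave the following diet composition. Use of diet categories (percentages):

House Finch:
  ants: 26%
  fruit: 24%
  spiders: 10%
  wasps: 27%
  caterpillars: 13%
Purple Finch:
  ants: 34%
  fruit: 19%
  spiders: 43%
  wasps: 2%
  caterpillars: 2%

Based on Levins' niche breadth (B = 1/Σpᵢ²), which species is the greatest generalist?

House Finch

Convert percentages to proportions (divide by 100).
Σp_Housᵢ² = 0.26² + 0.24² + 0.10² + 0.27² + 0.13² = 0.0676 + 0.0576 + 0.0100 + 0.0729 + 0.0169 = 0.2250
B_Hous = 1 / 0.2250 = 4.4444
Σp_Purpᵢ² = 0.34² + 0.19² + 0.43² + 0.02² + 0.02² = 0.1156 + 0.0361 + 0.1849 + 0.0004 + 0.0004 = 0.3374
B_Purp = 1 / 0.3374 = 2.9638
Highest B → broadest niche (most generalist): House Finch (B = 4.44).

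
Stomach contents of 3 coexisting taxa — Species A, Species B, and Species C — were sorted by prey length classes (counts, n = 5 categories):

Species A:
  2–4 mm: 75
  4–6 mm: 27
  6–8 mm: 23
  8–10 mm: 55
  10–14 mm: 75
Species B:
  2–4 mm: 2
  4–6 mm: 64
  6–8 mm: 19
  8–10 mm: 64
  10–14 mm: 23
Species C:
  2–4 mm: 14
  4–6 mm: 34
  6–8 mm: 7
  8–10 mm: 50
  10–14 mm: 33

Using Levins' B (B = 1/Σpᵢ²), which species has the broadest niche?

Species A

Proportions for Species A (n=255): 75/255=0.2941, 27/255=0.1059, 23/255=0.0902, 55/255=0.2157, 75/255=0.2941
Proportions for Species B (n=172): 2/172=0.0116, 64/172=0.3721, 19/172=0.1105, 64/172=0.3721, 23/172=0.1337
Proportions for Species C (n=138): 14/138=0.1014, 34/138=0.2464, 7/138=0.0507, 50/138=0.3623, 33/138=0.2391
Σp_Aᵢ² = 0.2941² + 0.1059² + 0.0902² + 0.2157² + 0.2941² = 0.086495 + 0.011215 + 0.008136 + 0.046526 + 0.086495 = 0.238867
B_A = 1 / 0.238867 = 4.1864
Σp_Bᵢ² = 0.0116² + 0.3721² + 0.1105² + 0.3721² + 0.1337² = 0.000135 + 0.138458 + 0.012210 + 0.138458 + 0.017876 = 0.307137
B_B = 1 / 0.307137 = 3.2559
Σp_Cᵢ² = 0.1014² + 0.2464² + 0.0507² + 0.3623² + 0.2391² = 0.010282 + 0.060713 + 0.002570 + 0.131261 + 0.057169 = 0.261995
B_C = 1 / 0.261995 = 3.8169
Highest B → broadest niche (most generalist): Species A (B = 4.19).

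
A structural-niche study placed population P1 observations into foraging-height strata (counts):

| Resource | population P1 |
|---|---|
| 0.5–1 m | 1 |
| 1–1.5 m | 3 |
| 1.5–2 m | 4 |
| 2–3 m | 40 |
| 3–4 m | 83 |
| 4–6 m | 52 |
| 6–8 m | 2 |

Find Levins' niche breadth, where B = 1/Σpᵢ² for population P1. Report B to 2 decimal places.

Proportions for population P1 (n=185): 1/185=0.0054, 3/185=0.0162, 4/185=0.0216, 40/185=0.2162, 83/185=0.4486, 52/185=0.2811, 2/185=0.0108
Σpᵢ² = 0.0054² + 0.0162² + 0.0216² + 0.2162² + 0.4486² + 0.2811² + 0.0108² = 0.000029 + 0.000262 + 0.000467 + 0.046742 + 0.201242 + 0.079017 + 0.000117 = 0.327876
B = 1 / 0.327876 = 3.0499

3.05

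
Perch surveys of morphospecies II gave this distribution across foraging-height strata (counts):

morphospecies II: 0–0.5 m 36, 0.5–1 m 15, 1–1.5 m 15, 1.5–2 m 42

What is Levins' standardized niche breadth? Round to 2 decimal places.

0.77

Proportions for morphospecies II (n=108): 36/108=0.3333, 15/108=0.1389, 15/108=0.1389, 42/108=0.3889
Σpᵢ² = 0.3333² + 0.1389² + 0.1389² + 0.3889² = 0.111089 + 0.019293 + 0.019293 + 0.151243 = 0.300918
B = 1 / 0.300918 = 3.3232
Bₛ = (B − 1)/(n − 1) = (3.3232 − 1)/(4 − 1) = 2.3232/3 = 0.7744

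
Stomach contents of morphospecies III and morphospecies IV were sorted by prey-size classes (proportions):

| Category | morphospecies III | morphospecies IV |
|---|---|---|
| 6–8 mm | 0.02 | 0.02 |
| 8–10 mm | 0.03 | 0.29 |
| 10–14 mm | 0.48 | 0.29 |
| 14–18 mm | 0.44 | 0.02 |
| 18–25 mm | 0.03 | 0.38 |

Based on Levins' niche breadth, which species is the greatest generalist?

morphospecies IV

Σp_IIIᵢ² = 0.02² + 0.03² + 0.48² + 0.44² + 0.03² = 0.0004 + 0.0009 + 0.2304 + 0.1936 + 0.0009 = 0.4262
B_III = 1 / 0.4262 = 2.3463
Σp_IVᵢ² = 0.02² + 0.29² + 0.29² + 0.02² + 0.38² = 0.0004 + 0.0841 + 0.0841 + 0.0004 + 0.1444 = 0.3134
B_IV = 1 / 0.3134 = 3.1908
Highest B → broadest niche (most generalist): morphospecies IV (B = 3.19).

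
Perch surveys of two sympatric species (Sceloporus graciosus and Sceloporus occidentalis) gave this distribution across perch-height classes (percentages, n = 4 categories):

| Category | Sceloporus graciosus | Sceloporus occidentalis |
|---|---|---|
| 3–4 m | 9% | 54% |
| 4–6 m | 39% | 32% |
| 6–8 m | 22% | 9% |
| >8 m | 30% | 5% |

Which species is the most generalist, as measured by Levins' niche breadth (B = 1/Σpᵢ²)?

Convert percentages to proportions (divide by 100).
Σp_gracᵢ² = 0.09² + 0.39² + 0.22² + 0.30² = 0.0081 + 0.1521 + 0.0484 + 0.0900 = 0.2986
B_grac = 1 / 0.2986 = 3.3490
Σp_occiᵢ² = 0.54² + 0.32² + 0.09² + 0.05² = 0.2916 + 0.1024 + 0.0081 + 0.0025 = 0.4046
B_occi = 1 / 0.4046 = 2.4716
Highest B → broadest niche (most generalist): Sceloporus graciosus (B = 3.35).

Sceloporus graciosus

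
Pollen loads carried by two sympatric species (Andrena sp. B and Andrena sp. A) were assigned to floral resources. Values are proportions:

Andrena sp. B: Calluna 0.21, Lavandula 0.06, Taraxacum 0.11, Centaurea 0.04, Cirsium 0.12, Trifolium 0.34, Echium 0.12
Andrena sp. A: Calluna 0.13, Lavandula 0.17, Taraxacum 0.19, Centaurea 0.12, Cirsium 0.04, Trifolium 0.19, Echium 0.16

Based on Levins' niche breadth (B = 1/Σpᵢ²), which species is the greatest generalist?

Σp_Bᵢ² = 0.21² + 0.06² + 0.11² + 0.04² + 0.12² + 0.34² + 0.12² = 0.0441 + 0.0036 + 0.0121 + 0.0016 + 0.0144 + 0.1156 + 0.0144 = 0.2058
B_B = 1 / 0.2058 = 4.8591
Σp_Aᵢ² = 0.13² + 0.17² + 0.19² + 0.12² + 0.04² + 0.19² + 0.16² = 0.0169 + 0.0289 + 0.0361 + 0.0144 + 0.0016 + 0.0361 + 0.0256 = 0.1596
B_A = 1 / 0.1596 = 6.2657
Highest B → broadest niche (most generalist): Andrena sp. A (B = 6.27).

Andrena sp. A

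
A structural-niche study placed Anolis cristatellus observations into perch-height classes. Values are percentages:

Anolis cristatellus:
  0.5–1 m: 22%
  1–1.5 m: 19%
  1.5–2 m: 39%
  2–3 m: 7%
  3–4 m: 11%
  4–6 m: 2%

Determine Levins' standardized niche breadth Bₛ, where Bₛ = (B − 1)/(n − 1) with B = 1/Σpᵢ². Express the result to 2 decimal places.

0.59

Convert percentages to proportions (divide by 100).
Σpᵢ² = 0.22² + 0.19² + 0.39² + 0.07² + 0.11² + 0.02² = 0.0484 + 0.0361 + 0.1521 + 0.0049 + 0.0121 + 0.0004 = 0.2540
B = 1 / 0.2540 = 3.9370
Bₛ = (B − 1)/(n − 1) = (3.9370 − 1)/(6 − 1) = 2.9370/5 = 0.5874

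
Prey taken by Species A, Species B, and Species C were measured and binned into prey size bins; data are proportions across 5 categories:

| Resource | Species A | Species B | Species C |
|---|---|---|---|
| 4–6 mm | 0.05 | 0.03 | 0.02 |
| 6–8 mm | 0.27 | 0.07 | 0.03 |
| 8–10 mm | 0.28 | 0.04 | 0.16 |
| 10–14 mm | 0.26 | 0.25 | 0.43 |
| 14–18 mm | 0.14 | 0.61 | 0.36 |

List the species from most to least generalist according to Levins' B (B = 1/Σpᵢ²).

Σp_Aᵢ² = 0.05² + 0.27² + 0.28² + 0.26² + 0.14² = 0.0025 + 0.0729 + 0.0784 + 0.0676 + 0.0196 = 0.2410
B_A = 1 / 0.2410 = 4.1494
Σp_Bᵢ² = 0.03² + 0.07² + 0.04² + 0.25² + 0.61² = 0.0009 + 0.0049 + 0.0016 + 0.0625 + 0.3721 = 0.4420
B_B = 1 / 0.4420 = 2.2624
Σp_Cᵢ² = 0.02² + 0.03² + 0.16² + 0.43² + 0.36² = 0.0004 + 0.0009 + 0.0256 + 0.1849 + 0.1296 = 0.3414
B_C = 1 / 0.3414 = 2.9291
Ranking by B (broadest → narrowest): Species A (4.15) > Species C (2.93) > Species B (2.26)

Species A > Species C > Species B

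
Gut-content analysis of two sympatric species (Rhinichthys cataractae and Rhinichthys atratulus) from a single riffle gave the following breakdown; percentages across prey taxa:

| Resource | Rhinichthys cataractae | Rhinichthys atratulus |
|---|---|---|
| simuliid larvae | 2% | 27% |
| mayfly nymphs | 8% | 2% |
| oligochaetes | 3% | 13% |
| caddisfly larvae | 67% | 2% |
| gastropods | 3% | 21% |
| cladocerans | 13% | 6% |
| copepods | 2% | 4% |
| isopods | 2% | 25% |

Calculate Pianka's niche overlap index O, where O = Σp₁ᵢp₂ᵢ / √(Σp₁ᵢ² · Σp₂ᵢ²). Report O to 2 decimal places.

0.14

Convert percentages to proportions (divide by 100).
Σ p₁ᵢp₂ᵢ = 0.0054 + 0.0016 + 0.0039 + 0.0134 + 0.0063 + 0.0078 + 0.0008 + 0.0050 = 0.0442
Σp_1ᵢ² = 0.02² + 0.08² + 0.03² + 0.67² + 0.03² + 0.13² + 0.02² + 0.02² = 0.0004 + 0.0064 + 0.0009 + 0.4489 + 0.0009 + 0.0169 + 0.0004 + 0.0004 = 0.4752
Σp_2ᵢ² = 0.27² + 0.02² + 0.13² + 0.02² + 0.21² + 0.06² + 0.04² + 0.25² = 0.0729 + 0.0004 + 0.0169 + 0.0004 + 0.0441 + 0.0036 + 0.0016 + 0.0625 = 0.2024
O = 0.0442 / √(0.4752 × 0.2024) = 0.0442 / 0.31013 = 0.1425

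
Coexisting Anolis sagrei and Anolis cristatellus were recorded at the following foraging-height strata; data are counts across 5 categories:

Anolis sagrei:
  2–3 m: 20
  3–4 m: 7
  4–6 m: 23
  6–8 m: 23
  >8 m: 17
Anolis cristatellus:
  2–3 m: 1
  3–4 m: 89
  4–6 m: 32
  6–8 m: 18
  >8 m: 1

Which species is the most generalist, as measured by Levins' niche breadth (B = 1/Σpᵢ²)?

Proportions for Anolis sagrei (n=90): 20/90=0.2222, 7/90=0.0778, 23/90=0.2556, 23/90=0.2556, 17/90=0.1889
Proportions for Anolis cristatellus (n=141): 1/141=0.0071, 89/141=0.6312, 32/141=0.2270, 18/141=0.1277, 1/141=0.0071
Σp_sagrᵢ² = 0.2222² + 0.0778² + 0.2556² + 0.2556² + 0.1889² = 0.049373 + 0.006053 + 0.065331 + 0.065331 + 0.035683 = 0.221771
B_sagr = 1 / 0.221771 = 4.5092
Σp_crisᵢ² = 0.0071² + 0.6312² + 0.2270² + 0.1277² + 0.0071² = 0.000050 + 0.398413 + 0.051529 + 0.016307 + 0.000050 = 0.466349
B_cris = 1 / 0.466349 = 2.1443
Highest B → broadest niche (most generalist): Anolis sagrei (B = 4.51).

Anolis sagrei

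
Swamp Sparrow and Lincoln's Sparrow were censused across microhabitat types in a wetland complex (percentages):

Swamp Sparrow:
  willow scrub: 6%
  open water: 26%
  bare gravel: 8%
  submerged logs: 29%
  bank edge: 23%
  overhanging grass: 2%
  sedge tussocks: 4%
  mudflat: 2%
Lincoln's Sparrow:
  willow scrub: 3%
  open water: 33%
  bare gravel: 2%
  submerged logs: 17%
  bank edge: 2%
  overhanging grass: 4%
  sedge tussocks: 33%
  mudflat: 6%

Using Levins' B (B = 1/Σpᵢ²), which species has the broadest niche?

Convert percentages to proportions (divide by 100).
Σp_Swamᵢ² = 0.06² + 0.26² + 0.08² + 0.29² + 0.23² + 0.02² + 0.04² + 0.02² = 0.0036 + 0.0676 + 0.0064 + 0.0841 + 0.0529 + 0.0004 + 0.0016 + 0.0004 = 0.2170
B_Swam = 1 / 0.2170 = 4.6083
Σp_Lincᵢ² = 0.03² + 0.33² + 0.02² + 0.17² + 0.02² + 0.04² + 0.33² + 0.06² = 0.0009 + 0.1089 + 0.0004 + 0.0289 + 0.0004 + 0.0016 + 0.1089 + 0.0036 = 0.2536
B_Linc = 1 / 0.2536 = 3.9432
Highest B → broadest niche (most generalist): Swamp Sparrow (B = 4.61).

Swamp Sparrow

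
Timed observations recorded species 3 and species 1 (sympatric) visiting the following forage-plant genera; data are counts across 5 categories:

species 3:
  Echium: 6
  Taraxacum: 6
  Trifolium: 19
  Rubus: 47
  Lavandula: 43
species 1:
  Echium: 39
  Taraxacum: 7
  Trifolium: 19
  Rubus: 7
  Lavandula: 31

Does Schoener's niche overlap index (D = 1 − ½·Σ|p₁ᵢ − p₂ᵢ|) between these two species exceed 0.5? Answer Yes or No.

Proportions for species 3 (n=121): 6/121=0.0496, 6/121=0.0496, 19/121=0.1570, 47/121=0.3884, 43/121=0.3554
Proportions for species 1 (n=103): 39/103=0.3786, 7/103=0.0680, 19/103=0.1845, 7/103=0.0680, 31/103=0.3010
Σ|p₁ᵢ − p₂ᵢ| = 0.3290 + 0.0184 + 0.0275 + 0.3204 + 0.0544 = 0.7497
D = 1 − ½ × 0.7497 = 1 − 0.37485 = 0.62515
D = 0.62515 > 0.5 → Yes.

Yes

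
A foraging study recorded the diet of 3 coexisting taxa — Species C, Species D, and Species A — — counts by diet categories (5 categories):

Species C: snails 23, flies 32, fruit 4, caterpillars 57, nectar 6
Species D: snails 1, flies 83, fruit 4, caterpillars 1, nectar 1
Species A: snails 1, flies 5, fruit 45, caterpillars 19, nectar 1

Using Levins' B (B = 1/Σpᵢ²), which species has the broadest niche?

Proportions for Species C (n=122): 23/122=0.1885, 32/122=0.2623, 4/122=0.0328, 57/122=0.4672, 6/122=0.0492
Proportions for Species D (n=90): 1/90=0.0111, 83/90=0.9222, 4/90=0.0444, 1/90=0.0111, 1/90=0.0111
Proportions for Species A (n=71): 1/71=0.0141, 5/71=0.0704, 45/71=0.6338, 19/71=0.2676, 1/71=0.0141
Σp_Cᵢ² = 0.1885² + 0.2623² + 0.0328² + 0.4672² + 0.0492² = 0.035532 + 0.068801 + 0.001076 + 0.218276 + 0.002421 = 0.326106
B_C = 1 / 0.326106 = 3.0665
Σp_Dᵢ² = 0.0111² + 0.9222² + 0.0444² + 0.0111² + 0.0111² = 0.000123 + 0.850453 + 0.001971 + 0.000123 + 0.000123 = 0.852793
B_D = 1 / 0.852793 = 1.1726
Σp_Aᵢ² = 0.0141² + 0.0704² + 0.6338² + 0.2676² + 0.0141² = 0.000199 + 0.004956 + 0.401702 + 0.071610 + 0.000199 = 0.478666
B_A = 1 / 0.478666 = 2.0891
Highest B → broadest niche (most generalist): Species C (B = 3.07).

Species C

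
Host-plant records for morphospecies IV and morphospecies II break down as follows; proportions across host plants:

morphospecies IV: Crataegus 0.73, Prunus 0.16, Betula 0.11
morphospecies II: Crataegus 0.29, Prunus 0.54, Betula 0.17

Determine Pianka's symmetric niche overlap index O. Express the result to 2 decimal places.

0.66

Σ p₁ᵢp₂ᵢ = 0.2117 + 0.0864 + 0.0187 = 0.3168
Σp_1ᵢ² = 0.73² + 0.16² + 0.11² = 0.5329 + 0.0256 + 0.0121 = 0.5706
Σp_2ᵢ² = 0.29² + 0.54² + 0.17² = 0.0841 + 0.2916 + 0.0289 = 0.4046
O = 0.3168 / √(0.5706 × 0.4046) = 0.3168 / 0.48048 = 0.6593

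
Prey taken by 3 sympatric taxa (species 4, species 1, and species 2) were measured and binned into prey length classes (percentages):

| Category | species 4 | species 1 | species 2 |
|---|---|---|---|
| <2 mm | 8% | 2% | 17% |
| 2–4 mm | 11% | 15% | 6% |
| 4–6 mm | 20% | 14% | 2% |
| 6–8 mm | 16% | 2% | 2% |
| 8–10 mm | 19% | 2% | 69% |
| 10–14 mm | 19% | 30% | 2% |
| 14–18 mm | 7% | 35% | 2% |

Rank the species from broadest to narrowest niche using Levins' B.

species 4 > species 1 > species 2

Convert percentages to proportions (divide by 100).
Σp_4ᵢ² = 0.08² + 0.11² + 0.20² + 0.16² + 0.19² + 0.19² + 0.07² = 0.0064 + 0.0121 + 0.0400 + 0.0256 + 0.0361 + 0.0361 + 0.0049 = 0.1612
B_4 = 1 / 0.1612 = 6.2035
Σp_1ᵢ² = 0.02² + 0.15² + 0.14² + 0.02² + 0.02² + 0.30² + 0.35² = 0.0004 + 0.0225 + 0.0196 + 0.0004 + 0.0004 + 0.0900 + 0.1225 = 0.2558
B_1 = 1 / 0.2558 = 3.9093
Σp_2ᵢ² = 0.17² + 0.06² + 0.02² + 0.02² + 0.69² + 0.02² + 0.02² = 0.0289 + 0.0036 + 0.0004 + 0.0004 + 0.4761 + 0.0004 + 0.0004 = 0.5102
B_2 = 1 / 0.5102 = 1.9600
Ranking by B (broadest → narrowest): species 4 (6.20) > species 1 (3.91) > species 2 (1.96)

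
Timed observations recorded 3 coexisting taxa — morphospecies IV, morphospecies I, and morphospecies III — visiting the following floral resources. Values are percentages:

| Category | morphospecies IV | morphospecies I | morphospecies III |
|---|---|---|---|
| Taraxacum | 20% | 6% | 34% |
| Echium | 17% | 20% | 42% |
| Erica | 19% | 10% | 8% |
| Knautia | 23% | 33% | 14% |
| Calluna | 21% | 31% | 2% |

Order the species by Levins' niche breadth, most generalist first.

morphospecies IV > morphospecies I > morphospecies III

Convert percentages to proportions (divide by 100).
Σp_IVᵢ² = 0.20² + 0.17² + 0.19² + 0.23² + 0.21² = 0.0400 + 0.0289 + 0.0361 + 0.0529 + 0.0441 = 0.2020
B_IV = 1 / 0.2020 = 4.9505
Σp_Iᵢ² = 0.06² + 0.20² + 0.10² + 0.33² + 0.31² = 0.0036 + 0.0400 + 0.0100 + 0.1089 + 0.0961 = 0.2586
B_I = 1 / 0.2586 = 3.8670
Σp_IIIᵢ² = 0.34² + 0.42² + 0.08² + 0.14² + 0.02² = 0.1156 + 0.1764 + 0.0064 + 0.0196 + 0.0004 = 0.3184
B_III = 1 / 0.3184 = 3.1407
Ranking by B (broadest → narrowest): morphospecies IV (4.95) > morphospecies I (3.87) > morphospecies III (3.14)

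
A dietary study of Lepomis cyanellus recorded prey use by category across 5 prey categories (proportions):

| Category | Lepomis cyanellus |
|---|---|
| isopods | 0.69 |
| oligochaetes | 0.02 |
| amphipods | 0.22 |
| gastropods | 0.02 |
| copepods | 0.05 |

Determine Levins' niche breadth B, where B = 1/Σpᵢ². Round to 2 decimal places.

1.89

Σpᵢ² = 0.69² + 0.02² + 0.22² + 0.02² + 0.05² = 0.4761 + 0.0004 + 0.0484 + 0.0004 + 0.0025 = 0.5278
B = 1 / 0.5278 = 1.8947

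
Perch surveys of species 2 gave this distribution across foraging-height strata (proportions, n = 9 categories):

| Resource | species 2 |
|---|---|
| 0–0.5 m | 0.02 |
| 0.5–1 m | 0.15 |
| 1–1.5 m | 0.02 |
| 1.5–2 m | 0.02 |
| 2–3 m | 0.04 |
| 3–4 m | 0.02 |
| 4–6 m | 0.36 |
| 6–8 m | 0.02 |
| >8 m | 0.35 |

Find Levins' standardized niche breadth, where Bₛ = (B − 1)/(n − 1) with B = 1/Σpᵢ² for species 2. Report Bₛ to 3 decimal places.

0.324

Σpᵢ² = 0.02² + 0.15² + 0.02² + 0.02² + 0.04² + 0.02² + 0.36² + 0.02² + 0.35² = 0.0004 + 0.0225 + 0.0004 + 0.0004 + 0.0016 + 0.0004 + 0.1296 + 0.0004 + 0.1225 = 0.2782
B = 1 / 0.2782 = 3.59454
Bₛ = (B − 1)/(n − 1) = (3.59454 − 1)/(9 − 1) = 2.59454/8 = 0.32432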